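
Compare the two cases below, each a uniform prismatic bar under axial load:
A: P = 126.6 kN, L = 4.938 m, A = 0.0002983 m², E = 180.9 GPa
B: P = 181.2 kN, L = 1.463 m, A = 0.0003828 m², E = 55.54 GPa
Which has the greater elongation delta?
Model: a uniform prismatic bar under axial load, so delta = (P·L) / (A·E) (SI units).
  A: delta = (126600 × 4.938) / (0.0002983 × (1.809 × 10¹¹)) = 0.01158 m = 11.58 mm
  B: delta = (181200 × 1.463) / (0.0003828 × (5.554 × 10¹⁰)) = 0.01247 m = 12.47 mm
12.47 mm > 11.58 mm, so B is larger.
Final answer: B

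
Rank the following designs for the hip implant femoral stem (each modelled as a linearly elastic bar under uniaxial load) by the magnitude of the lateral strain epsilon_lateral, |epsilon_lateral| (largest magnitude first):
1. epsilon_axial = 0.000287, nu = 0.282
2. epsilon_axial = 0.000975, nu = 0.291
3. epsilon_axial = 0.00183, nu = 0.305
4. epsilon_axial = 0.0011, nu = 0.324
Model: a linearly elastic bar under uniaxial load, so epsilon_lateral = -nu·epsilon_axial (SI units).
  Case 1: epsilon_lateral = -(0.282 × 0.000287) = -8.093 × 10⁻⁵
  Case 2: epsilon_lateral = -(0.291 × 0.000975) = -0.0002837
  Case 3: epsilon_lateral = -(0.305 × 0.00183) = -0.0005581
  Case 4: epsilon_lateral = -(0.324 × 0.0011) = -0.0003564
Ordering by |epsilon_lateral|: 0.0005581 (case 3) > 0.0003564 (case 4) > 0.0002837 (case 2) > 8.093 × 10⁻⁵ (case 1)
Final answer: 3, 4, 2, 1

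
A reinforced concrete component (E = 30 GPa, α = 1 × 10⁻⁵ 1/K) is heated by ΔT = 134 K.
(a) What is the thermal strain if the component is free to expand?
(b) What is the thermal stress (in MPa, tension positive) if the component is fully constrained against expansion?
(a) Free thermal strain ε_th = α·ΔT = (1 × 10⁻⁵) × 134 = 0.00134
(b) Fully constrained, the expansion is suppressed, so σ = -E·α·ΔT. Convert E = 30 GPa = 3 × 10¹⁰ Pa.
  σ = -(3 × 10¹⁰) × (1 × 10⁻⁵) × 134 = -4.02 × 10⁷ Pa = -40.2 MPa (compressive)
Final answer: (a) ε_th = 0.00134, (b) σ = -40.2 MPa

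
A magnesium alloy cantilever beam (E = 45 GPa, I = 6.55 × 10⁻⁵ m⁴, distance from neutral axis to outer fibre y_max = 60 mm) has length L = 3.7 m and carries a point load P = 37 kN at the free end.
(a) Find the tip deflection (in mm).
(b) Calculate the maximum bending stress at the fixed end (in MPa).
(a) Tip deflection of a cantilever with an end point load: δ = P·L^3 / (3·E·I). Convert P = 37 kN = 37000 N, E = 45 GPa = 4.5 × 10¹⁰ Pa.
  δ = (37000 × 3.7^3) / (3 × (4.5 × 10¹⁰) × (6.55 × 10⁻⁵)) = 0.2119 m = 211.9 mm
(b) Maximum bending moment at the fixed end: M = P·L = 37000 × 3.7 = 136900 N·m. Convert y_max = 60 mm = 0.06 m.
  σ = M·y_max / I = (136900 × 0.06) / (6.55 × 10⁻⁵) = 1.254 × 10⁸ Pa = 125.4 MPa
Final answer: (a) δ = 211.9 mm, (b) σ = 125.4 MPa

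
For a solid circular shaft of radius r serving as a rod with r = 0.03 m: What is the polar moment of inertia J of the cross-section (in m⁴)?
Model: a solid circular shaft of radius r, so J = (π·r^4) / 2.
Substitute:
  J = (π × 0.03^4) / 2
  J = 1.272 × 10⁻⁶ m⁴
Final answer: J = 1.272 × 10⁻⁶ m⁴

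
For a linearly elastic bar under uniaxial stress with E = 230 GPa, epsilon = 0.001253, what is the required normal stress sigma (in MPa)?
Model: a linearly elastic bar under uniaxial stress, so epsilon = sigma / E.
Solve for sigma: sigma = epsilon·E.
Convert to SI units:
  E = 230 GPa = 2.3 × 10¹¹ Pa
Substitute:
  sigma = 0.001253 × (2.3 × 10¹¹)
  sigma = 2.882 × 10⁸ Pa
Convert: sigma = 2.882 × 10⁸ Pa = 288.2 MPa
Final answer: sigma = 288.2 MPa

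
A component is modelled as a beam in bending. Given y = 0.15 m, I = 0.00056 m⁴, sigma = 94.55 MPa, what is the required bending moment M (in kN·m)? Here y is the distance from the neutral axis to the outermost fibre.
Model: a beam in bending, so sigma = (M·y) / I.
Solve for M: M = (sigma·I) / y.
Convert to SI units:
  sigma = 94.55 MPa = 9.455 × 10⁷ Pa
Substitute:
  M = ((9.455 × 10⁷) × 0.00056) / 0.15
  M = 353000 N·m
Convert: M = 353000 N·m = 353 kN·m
Final answer: M = 353 kN·m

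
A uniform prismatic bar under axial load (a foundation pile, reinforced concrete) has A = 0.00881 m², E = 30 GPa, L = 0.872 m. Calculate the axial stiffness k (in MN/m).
Model: a uniform prismatic bar under axial load, so k = (A·E) / L.
Convert to SI units:
  E = 30 GPa = 3 × 10¹⁰ Pa
Substitute:
  k = (0.00881 × (3 × 10¹⁰)) / 0.872
  k = 3.031 × 10⁸ N/m
Convert: k = 3.031 × 10⁸ N/m = 303.1 MN/m
Final answer: k = 303.1 MN/m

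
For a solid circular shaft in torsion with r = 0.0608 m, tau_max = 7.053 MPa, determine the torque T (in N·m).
Model: a solid circular shaft in torsion, so tau_max = (2·T) / (π·r^3).
Solve for T: T = (π·tau_max·r^3) / 2.
Convert to SI units:
  tau_max = 7.053 MPa = 7.053 × 10⁶ Pa
Substitute:
  T = (π × (7.053 × 10⁶) × 0.0608^3) / 2
  T = 2490 N·m
Final answer: T = 2490 N·m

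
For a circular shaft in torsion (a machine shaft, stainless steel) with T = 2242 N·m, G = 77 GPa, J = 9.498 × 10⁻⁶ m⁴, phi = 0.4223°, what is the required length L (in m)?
Model: a circular shaft in torsion, so phi = (T·L) / (G·J).
Solve for L: L = (phi·G·J) / T.
Convert to SI units:
  G = 77 GPa = 7.7 × 10¹⁰ Pa
  phi = 0.4223° = 0.007371 rad
Substitute:
  L = (0.007371 × (7.7 × 10¹⁰) × (9.498 × 10⁻⁶)) / 2242
  L = 2.404 m
Final answer: L = 2.404 m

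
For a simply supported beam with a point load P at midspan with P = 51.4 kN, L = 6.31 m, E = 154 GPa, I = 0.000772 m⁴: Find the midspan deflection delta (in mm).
Model: a simply supported beam with a point load P at midspan, so delta = (P·L^3) / (48·E·I).
Convert to SI units:
  P = 51.4 kN = 51400 N
  E = 154 GPa = 1.54 × 10¹¹ Pa
Substitute:
  delta = (51400 × 6.31^3) / (48 × (1.54 × 10¹¹) × 0.000772)
  delta = 0.002263 m
Convert: delta = 0.002263 m = 2.263 mm
Final answer: delta = 2.263 mm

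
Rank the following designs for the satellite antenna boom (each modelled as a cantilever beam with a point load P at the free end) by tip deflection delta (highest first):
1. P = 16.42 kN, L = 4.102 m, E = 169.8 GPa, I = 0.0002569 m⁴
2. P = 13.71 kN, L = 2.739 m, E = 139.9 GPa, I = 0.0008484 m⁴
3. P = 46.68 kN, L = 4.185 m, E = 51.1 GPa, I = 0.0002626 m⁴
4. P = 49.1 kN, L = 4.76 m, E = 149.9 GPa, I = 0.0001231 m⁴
Model: a cantilever beam with a point load P at the free end, so delta = (P·L^3) / (3·E·I) (SI units).
  Case 1: delta = (16420 × 4.102^3) / (3 × (1.698 × 10¹¹) × 0.0002569) = 0.00866 m = 8.66 mm
  Case 2: delta = (13710 × 2.739^3) / (3 × (1.399 × 10¹¹) × 0.0008484) = 0.0007912 m = 0.7912 mm
  Case 3: delta = (46680 × 4.185^3) / (3 × (5.11 × 10¹⁰) × 0.0002626) = 0.08499 m = 84.99 mm
  Case 4: delta = (49100 × 4.76^3) / (3 × (1.499 × 10¹¹) × 0.0001231) = 0.09566 m = 95.66 mm
Ordering: 95.66 mm (case 4) > 84.99 mm (case 3) > 8.66 mm (case 1) > 0.7912 mm (case 2)
Final answer: 4, 3, 1, 2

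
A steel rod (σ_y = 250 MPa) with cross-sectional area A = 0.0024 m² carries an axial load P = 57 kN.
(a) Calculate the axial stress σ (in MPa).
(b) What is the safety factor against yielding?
(a) Axial stress σ = P/A. Convert P = 57 kN = 57000 N.
  σ = 57000 / 0.0024 = 2.375 × 10⁷ Pa = 23.75 MPa
(b) Safety factor SF = σ_y/σ = 250 / 23.75 = 10.53
Final answer: (a) σ = 23.75 MPa, (b) SF = 10.53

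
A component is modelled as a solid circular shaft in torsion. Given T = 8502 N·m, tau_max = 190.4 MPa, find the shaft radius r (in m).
Model: a solid circular shaft in torsion, so tau_max = (2·T) / (π·r^3).
Solve for r: r = ((2·T) / (π·tau_max))^(1/3).
Convert to SI units:
  tau_max = 190.4 MPa = 1.904 × 10⁸ Pa
Substitute:
  r = ((2 × 8502) / (π × (1.904 × 10⁸)))^(1/3)
  r = 0.03052 m
Final answer: r = 0.03052 m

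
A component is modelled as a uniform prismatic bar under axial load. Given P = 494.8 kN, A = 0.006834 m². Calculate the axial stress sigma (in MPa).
Model: a uniform prismatic bar under axial load, so sigma = P / A.
Convert to SI units:
  P = 494.8 kN = 494800 N
Substitute:
  sigma = 494800 / 0.006834
  sigma = 7.24 × 10⁷ Pa
Convert: sigma = 7.24 × 10⁷ Pa = 72.4 MPa
Final answer: sigma = 72.4 MPa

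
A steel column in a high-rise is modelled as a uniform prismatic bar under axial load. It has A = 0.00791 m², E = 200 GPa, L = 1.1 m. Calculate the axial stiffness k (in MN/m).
Model: a uniform prismatic bar under axial load, so k = (A·E) / L.
Convert to SI units:
  E = 200 GPa = 2 × 10¹¹ Pa
Substitute:
  k = (0.00791 × (2 × 10¹¹)) / 1.1
  k = 1.438 × 10⁹ N/m
Convert: k = 1.438 × 10⁹ N/m = 1438 MN/m
Final answer: k = 1438 MN/m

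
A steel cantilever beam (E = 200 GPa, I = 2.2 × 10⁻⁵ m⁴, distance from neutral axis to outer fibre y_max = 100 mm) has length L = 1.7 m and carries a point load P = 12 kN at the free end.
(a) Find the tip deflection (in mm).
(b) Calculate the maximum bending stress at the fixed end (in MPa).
(a) Tip deflection of a cantilever with an end point load: δ = P·L^3 / (3·E·I). Convert P = 12 kN = 12000 N, E = 200 GPa = 2 × 10¹¹ Pa.
  δ = (12000 × 1.7^3) / (3 × (2 × 10¹¹) × (2.2 × 10⁻⁵)) = 0.004466 m = 4.466 mm
(b) Maximum bending moment at the fixed end: M = P·L = 12000 × 1.7 = 20400 N·m. Convert y_max = 100 mm = 0.1 m.
  σ = M·y_max / I = (20400 × 0.1) / (2.2 × 10⁻⁵) = 9.273 × 10⁷ Pa = 92.73 MPa
Final answer: (a) δ = 4.466 mm, (b) σ = 92.73 MPa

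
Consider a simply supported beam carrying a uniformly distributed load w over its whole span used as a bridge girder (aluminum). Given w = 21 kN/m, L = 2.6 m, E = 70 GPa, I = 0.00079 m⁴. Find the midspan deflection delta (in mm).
Model: a simply supported beam carrying a uniformly distributed load w over its whole span, so delta = (5·w·L^4) / (384·E·I).
Convert to SI units:
  w = 21 kN/m = 21000 N/m
  E = 70 GPa = 7 × 10¹⁰ Pa
Substitute:
  delta = (5 × 21000 × 2.6^4) / (384 × (7 × 10¹⁰) × 0.00079)
  delta = 0.000226 m
Convert: delta = 0.000226 m = 0.226 mm
Final answer: delta = 0.226 mm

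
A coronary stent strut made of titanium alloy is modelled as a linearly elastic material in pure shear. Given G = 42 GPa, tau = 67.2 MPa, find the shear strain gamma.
Model: a linearly elastic material in pure shear, so tau = G·gamma.
Solve for gamma: gamma = tau / G.
Convert to SI units:
  G = 42 GPa = 4.2 × 10¹⁰ Pa
  tau = 67.2 MPa = 6.72 × 10⁷ Pa
Substitute:
  gamma = (6.72 × 10⁷) / (4.2 × 10¹⁰)
  gamma = 0.0016
Final answer: gamma = 0.0016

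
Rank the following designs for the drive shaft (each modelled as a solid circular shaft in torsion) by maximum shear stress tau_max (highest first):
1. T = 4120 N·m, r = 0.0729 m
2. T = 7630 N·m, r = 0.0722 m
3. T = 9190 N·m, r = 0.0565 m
Model: a solid circular shaft in torsion, so tau_max = (2·T) / (π·r^3) (SI units).
  Case 1: tau_max = (2 × 4120) / (π × 0.0729^3) = 6.77 × 10⁶ Pa = 6.77 MPa
  Case 2: tau_max = (2 × 7630) / (π × 0.0722^3) = 1.291 × 10⁷ Pa = 12.91 MPa
  Case 3: tau_max = (2 × 9190) / (π × 0.0565^3) = 3.244 × 10⁷ Pa = 32.44 MPa
Ordering: 32.44 MPa (case 3) > 12.91 MPa (case 2) > 6.77 MPa (case 1)
Final answer: 3, 2, 1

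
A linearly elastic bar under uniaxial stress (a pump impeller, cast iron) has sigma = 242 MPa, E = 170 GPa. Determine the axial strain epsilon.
Model: a linearly elastic bar under uniaxial stress, so epsilon = sigma / E.
Convert to SI units:
  sigma = 242 MPa = 2.42 × 10⁸ Pa
  E = 170 GPa = 1.7 × 10¹¹ Pa
Substitute:
  epsilon = (2.42 × 10⁸) / (1.7 × 10¹¹)
  epsilon = 0.001424
Final answer: epsilon = 0.001424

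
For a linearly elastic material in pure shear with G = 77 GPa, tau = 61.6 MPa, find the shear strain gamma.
Model: a linearly elastic material in pure shear, so tau = G·gamma.
Solve for gamma: gamma = tau / G.
Convert to SI units:
  G = 77 GPa = 7.7 × 10¹⁰ Pa
  tau = 61.6 MPa = 6.16 × 10⁷ Pa
Substitute:
  gamma = (6.16 × 10⁷) / (7.7 × 10¹⁰)
  gamma = 0.0008
Final answer: gamma = 0.0008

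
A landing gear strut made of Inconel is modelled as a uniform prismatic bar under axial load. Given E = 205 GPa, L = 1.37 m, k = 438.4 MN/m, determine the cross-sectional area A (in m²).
Model: a uniform prismatic bar under axial load, so k = (A·E) / L.
Solve for A: A = (k·L) / E.
Convert to SI units:
  E = 205 GPa = 2.05 × 10¹¹ Pa
  k = 438.4 MN/m = 4.384 × 10⁸ N/m
Substitute:
  A = ((4.384 × 10⁸) × 1.37) / (2.05 × 10¹¹)
  A = 0.00293 m²
Final answer: A = 0.00293 m²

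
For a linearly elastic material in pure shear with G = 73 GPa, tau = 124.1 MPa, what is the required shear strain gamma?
Model: a linearly elastic material in pure shear, so tau = G·gamma.
Solve for gamma: gamma = tau / G.
Convert to SI units:
  G = 73 GPa = 7.3 × 10¹⁰ Pa
  tau = 124.1 MPa = 1.241 × 10⁸ Pa
Substitute:
  gamma = (1.241 × 10⁸) / (7.3 × 10¹⁰)
  gamma = 0.0017
Final answer: gamma = 0.0017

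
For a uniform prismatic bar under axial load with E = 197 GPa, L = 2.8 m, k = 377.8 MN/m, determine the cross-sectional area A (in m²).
Model: a uniform prismatic bar under axial load, so k = (A·E) / L.
Solve for A: A = (k·L) / E.
Convert to SI units:
  E = 197 GPa = 1.97 × 10¹¹ Pa
  k = 377.8 MN/m = 3.778 × 10⁸ N/m
Substitute:
  A = ((3.778 × 10⁸) × 2.8) / (1.97 × 10¹¹)
  A = 0.00537 m²
Final answer: A = 0.00537 m²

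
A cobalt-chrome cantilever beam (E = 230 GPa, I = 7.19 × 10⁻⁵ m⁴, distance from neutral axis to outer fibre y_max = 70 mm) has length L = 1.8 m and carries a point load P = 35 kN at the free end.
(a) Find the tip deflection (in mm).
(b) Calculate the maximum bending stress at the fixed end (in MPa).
(a) Tip deflection of a cantilever with an end point load: δ = P·L^3 / (3·E·I). Convert P = 35 kN = 35000 N, E = 230 GPa = 2.3 × 10¹¹ Pa.
  δ = (35000 × 1.8^3) / (3 × (2.3 × 10¹¹) × (7.19 × 10⁻⁵)) = 0.004114 m = 4.114 mm
(b) Maximum bending moment at the fixed end: M = P·L = 35000 × 1.8 = 63000 N·m. Convert y_max = 70 mm = 0.07 m.
  σ = M·y_max / I = (63000 × 0.07) / (7.19 × 10⁻⁵) = 6.134 × 10⁷ Pa = 61.34 MPa
Final answer: (a) δ = 4.114 mm, (b) σ = 61.34 MPa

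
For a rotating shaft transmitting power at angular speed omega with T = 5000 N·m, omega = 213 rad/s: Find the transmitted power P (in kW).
Model: a rotating shaft transmitting power at angular speed omega, so P = T·omega.
Substitute:
  P = 5000 × 213
  P = 1.065 × 10⁶ W
Convert: P = 1.065 × 10⁶ W = 1065 kW
Final answer: P = 1065 kW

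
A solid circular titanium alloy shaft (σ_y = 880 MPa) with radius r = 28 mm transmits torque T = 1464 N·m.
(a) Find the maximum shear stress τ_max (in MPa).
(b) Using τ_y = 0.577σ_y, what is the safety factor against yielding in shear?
(a) For a solid circular shaft, τ_max = T·r/J with J = π·r^4/2, i.e. τ_max = 2·T / (π·r^3). Convert r = 28 mm = 0.028 m.
  τ_max = (2 × 1464) / (π × 0.028^3) = 4.246 × 10⁷ Pa = 42.46 MPa
(b) τ_y = 0.577 × 880 = 507.76 MPa
  SF = τ_y/τ_max = 507.76 / 42.46 = 11.96
Final answer: (a) τ_max = 42.46 MPa, (b) SF = 11.96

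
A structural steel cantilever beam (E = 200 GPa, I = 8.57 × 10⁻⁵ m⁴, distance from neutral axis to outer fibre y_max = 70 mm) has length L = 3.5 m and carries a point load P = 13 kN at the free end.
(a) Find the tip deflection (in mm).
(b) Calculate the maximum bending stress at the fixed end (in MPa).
(a) Tip deflection of a cantilever with an end point load: δ = P·L^3 / (3·E·I). Convert P = 13 kN = 13000 N, E = 200 GPa = 2 × 10¹¹ Pa.
  δ = (13000 × 3.5^3) / (3 × (2 × 10¹¹) × (8.57 × 10⁻⁵)) = 0.01084 m = 10.84 mm
(b) Maximum bending moment at the fixed end: M = P·L = 13000 × 3.5 = 45500 N·m. Convert y_max = 70 mm = 0.07 m.
  σ = M·y_max / I = (45500 × 0.07) / (8.57 × 10⁻⁵) = 3.716 × 10⁷ Pa = 37.16 MPa
Final answer: (a) δ = 10.84 mm, (b) σ = 37.16 MPa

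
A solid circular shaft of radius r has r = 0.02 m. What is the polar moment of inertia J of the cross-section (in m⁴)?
Model: a solid circular shaft of radius r, so J = (π·r^4) / 2.
Substitute:
  J = (π × 0.02^4) / 2
  J = 2.513 × 10⁻⁷ m⁴
Final answer: J = 2.513 × 10⁻⁷ m⁴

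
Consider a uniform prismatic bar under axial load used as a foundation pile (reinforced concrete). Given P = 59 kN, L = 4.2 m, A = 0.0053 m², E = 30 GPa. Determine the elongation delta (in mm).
Model: a uniform prismatic bar under axial load, so delta = (P·L) / (A·E).
Convert to SI units:
  P = 59 kN = 59000 N
  E = 30 GPa = 3 × 10¹⁰ Pa
Substitute:
  delta = (59000 × 4.2) / (0.0053 × (3 × 10¹⁰))
  delta = 0.001558 m
Convert: delta = 0.001558 m = 1.558 mm
Final answer: delta = 1.558 mm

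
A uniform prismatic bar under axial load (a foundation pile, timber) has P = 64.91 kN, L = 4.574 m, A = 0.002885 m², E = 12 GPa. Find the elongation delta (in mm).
Model: a uniform prismatic bar under axial load, so delta = (P·L) / (A·E).
Convert to SI units:
  P = 64.91 kN = 64910 N
  E = 12 GPa = 1.2 × 10¹⁰ Pa
Substitute:
  delta = (64910 × 4.574) / (0.002885 × (1.2 × 10¹⁰))
  delta = 0.008576 m
Convert: delta = 0.008576 m = 8.576 mm
Final answer: delta = 8.576 mm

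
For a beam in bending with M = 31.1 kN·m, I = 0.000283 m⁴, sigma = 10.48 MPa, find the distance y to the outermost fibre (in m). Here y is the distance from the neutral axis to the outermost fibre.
Model: a beam in bending, so sigma = (M·y) / I.
Solve for y: y = (sigma·I) / M.
Convert to SI units:
  M = 31.1 kN·m = 31100 N·m
  sigma = 10.48 MPa = 1.048 × 10⁷ Pa
Substitute:
  y = ((1.048 × 10⁷) × 0.000283) / 31100
  y = 0.09536 m
Final answer: y = 0.09536 m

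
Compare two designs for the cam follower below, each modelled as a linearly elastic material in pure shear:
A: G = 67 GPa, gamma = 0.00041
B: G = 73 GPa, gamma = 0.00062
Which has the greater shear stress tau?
Model: a linearly elastic material in pure shear, so tau = G·gamma (SI units).
  A: tau = (6.7 × 10¹⁰) × 0.00041 = 2.747 × 10⁷ Pa = 27.47 MPa
  B: tau = (7.3 × 10¹⁰) × 0.00062 = 4.526 × 10⁷ Pa = 45.26 MPa
45.26 MPa > 27.47 MPa, so B is larger.
Final answer: B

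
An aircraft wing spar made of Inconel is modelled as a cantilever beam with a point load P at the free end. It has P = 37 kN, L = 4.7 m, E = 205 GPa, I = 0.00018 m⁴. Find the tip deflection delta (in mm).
Model: a cantilever beam with a point load P at the free end, so delta = (P·L^3) / (3·E·I).
Convert to SI units:
  P = 37 kN = 37000 N
  E = 205 GPa = 2.05 × 10¹¹ Pa
Substitute:
  delta = (37000 × 4.7^3) / (3 × (2.05 × 10¹¹) × 0.00018)
  delta = 0.0347 m
Convert: delta = 0.0347 m = 34.7 mm
Final answer: delta = 34.7 mm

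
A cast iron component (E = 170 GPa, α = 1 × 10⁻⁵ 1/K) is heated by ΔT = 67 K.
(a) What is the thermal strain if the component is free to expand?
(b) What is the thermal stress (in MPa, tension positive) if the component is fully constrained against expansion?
(a) Free thermal strain ε_th = α·ΔT = (1 × 10⁻⁵) × 67 = 0.00067
(b) Fully constrained, the expansion is suppressed, so σ = -E·α·ΔT. Convert E = 170 GPa = 1.7 × 10¹¹ Pa.
  σ = -(1.7 × 10¹¹) × (1 × 10⁻⁵) × 67 = -1.139 × 10⁸ Pa = -113.9 MPa (compressive)
Final answer: (a) ε_th = 0.00067, (b) σ = -113.9 MPa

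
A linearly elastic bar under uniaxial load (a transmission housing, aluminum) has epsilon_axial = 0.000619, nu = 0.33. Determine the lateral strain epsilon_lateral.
Model: a linearly elastic bar under uniaxial load, so epsilon_lateral = -nu·epsilon_axial.
Substitute:
  epsilon_lateral = -(0.33 × 0.000619)
  epsilon_lateral = -0.0002043
Final answer: epsilon_lateral = -0.0002043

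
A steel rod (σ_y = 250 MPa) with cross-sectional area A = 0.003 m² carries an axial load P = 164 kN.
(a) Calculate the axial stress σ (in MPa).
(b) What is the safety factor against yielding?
(a) Axial stress σ = P/A. Convert P = 164 kN = 164000 N.
  σ = 164000 / 0.003 = 5.467 × 10⁷ Pa = 54.67 MPa
(b) Safety factor SF = σ_y/σ = 250 / 54.67 = 4.573
Final answer: (a) σ = 54.67 MPa, (b) SF = 4.573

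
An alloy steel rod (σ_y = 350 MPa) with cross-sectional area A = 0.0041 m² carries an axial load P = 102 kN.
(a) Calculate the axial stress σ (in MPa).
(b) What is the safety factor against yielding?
(a) Axial stress σ = P/A. Convert P = 102 kN = 102000 N.
  σ = 102000 / 0.0041 = 2.488 × 10⁷ Pa = 24.88 MPa
(b) Safety factor SF = σ_y/σ = 350 / 24.88 = 14.07
Final answer: (a) σ = 24.88 MPa, (b) SF = 14.07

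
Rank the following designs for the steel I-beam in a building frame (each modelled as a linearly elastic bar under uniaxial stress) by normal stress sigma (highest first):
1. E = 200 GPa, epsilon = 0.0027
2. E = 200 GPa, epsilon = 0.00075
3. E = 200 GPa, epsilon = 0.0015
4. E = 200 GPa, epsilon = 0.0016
Model: a linearly elastic bar under uniaxial stress, so sigma = E·epsilon (SI units).
  Case 1: sigma = (2 × 10¹¹) × 0.0027 = 5.4 × 10⁸ Pa = 540 MPa
  Case 2: sigma = (2 × 10¹¹) × 0.00075 = 1.5 × 10⁸ Pa = 150 MPa
  Case 3: sigma = (2 × 10¹¹) × 0.0015 = 3 × 10⁸ Pa = 300 MPa
  Case 4: sigma = (2 × 10¹¹) × 0.0016 = 3.2 × 10⁸ Pa = 320 MPa
Ordering: 540 MPa (case 1) > 320 MPa (case 4) > 300 MPa (case 3) > 150 MPa (case 2)
Final answer: 1, 4, 3, 2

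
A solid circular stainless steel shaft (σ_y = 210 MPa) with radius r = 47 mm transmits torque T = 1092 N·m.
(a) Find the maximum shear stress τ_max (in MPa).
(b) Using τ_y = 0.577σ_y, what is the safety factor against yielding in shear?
(a) For a solid circular shaft, τ_max = T·r/J with J = π·r^4/2, i.e. τ_max = 2·T / (π·r^3). Convert r = 47 mm = 0.047 m.
  τ_max = (2 × 1092) / (π × 0.047^3) = 6.696 × 10⁶ Pa = 6.696 MPa
(b) τ_y = 0.577 × 210 = 121.17 MPa
  SF = τ_y/τ_max = 121.17 / 6.696 = 18.1
Final answer: (a) τ_max = 6.696 MPa, (b) SF = 18.1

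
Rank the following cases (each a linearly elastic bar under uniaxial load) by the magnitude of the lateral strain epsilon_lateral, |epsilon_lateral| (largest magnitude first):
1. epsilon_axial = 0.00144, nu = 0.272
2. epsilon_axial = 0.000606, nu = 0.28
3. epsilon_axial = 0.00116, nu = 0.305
Model: a linearly elastic bar under uniaxial load, so epsilon_lateral = -nu·epsilon_axial (SI units).
  Case 1: epsilon_lateral = -(0.272 × 0.00144) = -0.0003917
  Case 2: epsilon_lateral = -(0.28 × 0.000606) = -0.0001697
  Case 3: epsilon_lateral = -(0.305 × 0.00116) = -0.0003538
Ordering by |epsilon_lateral|: 0.0003917 (case 1) > 0.0003538 (case 3) > 0.0001697 (case 2)
Final answer: 1, 3, 2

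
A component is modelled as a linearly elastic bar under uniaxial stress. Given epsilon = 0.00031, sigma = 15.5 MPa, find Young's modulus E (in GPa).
Model: a linearly elastic bar under uniaxial stress, so sigma = E·epsilon.
Solve for E: E = sigma / epsilon.
Convert to SI units:
  sigma = 15.5 MPa = 1.55 × 10⁷ Pa
Substitute:
  E = (1.55 × 10⁷) / 0.00031
  E = 5 × 10¹⁰ Pa
Convert: E = 5 × 10¹⁰ Pa = 50 GPa
Final answer: E = 50 GPa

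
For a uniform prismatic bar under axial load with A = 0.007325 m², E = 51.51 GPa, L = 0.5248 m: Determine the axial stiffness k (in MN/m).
Model: a uniform prismatic bar under axial load, so k = (A·E) / L.
Convert to SI units:
  E = 51.51 GPa = 5.151 × 10¹⁰ Pa
Substitute:
  k = (0.007325 × (5.151 × 10¹⁰)) / 0.5248
  k = 7.19 × 10⁸ N/m
Convert: k = 7.19 × 10⁸ N/m = 719 MN/m
Final answer: k = 719 MN/m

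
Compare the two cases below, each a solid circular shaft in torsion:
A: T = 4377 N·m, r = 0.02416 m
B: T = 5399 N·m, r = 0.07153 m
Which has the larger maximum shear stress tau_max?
Model: a solid circular shaft in torsion, so tau_max = (2·T) / (π·r^3) (SI units).
  A: tau_max = (2 × 4377) / (π × 0.02416^3) = 1.976 × 10⁸ Pa = 197.6 MPa
  B: tau_max = (2 × 5399) / (π × 0.07153^3) = 9.391 × 10⁶ Pa = 9.391 MPa
197.6 MPa > 9.391 MPa, so A is larger.
Final answer: A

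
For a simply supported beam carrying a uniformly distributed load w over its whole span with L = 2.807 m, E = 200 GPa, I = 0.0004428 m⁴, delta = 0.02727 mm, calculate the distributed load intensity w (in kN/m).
Model: a simply supported beam carrying a uniformly distributed load w over its whole span, so delta = (5·w·L^4) / (384·E·I).
Solve for w: w = (384·delta·E·I) / (5·L^4).
Convert to SI units:
  E = 200 GPa = 2 × 10¹¹ Pa
  delta = 0.02727 mm = 2.727 × 10⁻⁵ m
Substitute:
  w = (384 × (2.727 × 10⁻⁵) × (2 × 10¹¹) × 0.0004428) / (5 × 2.807^4)
  w = 2988 N/m
Convert: w = 2988 N/m = 2.988 kN/m
Final answer: w = 2.988 kN/m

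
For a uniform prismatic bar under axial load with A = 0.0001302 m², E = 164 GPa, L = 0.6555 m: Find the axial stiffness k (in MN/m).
Model: a uniform prismatic bar under axial load, so k = (A·E) / L.
Convert to SI units:
  E = 164 GPa = 1.64 × 10¹¹ Pa
Substitute:
  k = (0.0001302 × (1.64 × 10¹¹)) / 0.6555
  k = 3.257 × 10⁷ N/m
Convert: k = 3.257 × 10⁷ N/m = 32.57 MN/m
Final answer: k = 32.57 MN/m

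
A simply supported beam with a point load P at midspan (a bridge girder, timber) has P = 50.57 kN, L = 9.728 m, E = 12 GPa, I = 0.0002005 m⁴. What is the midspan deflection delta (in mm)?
Model: a simply supported beam with a point load P at midspan, so delta = (P·L^3) / (48·E·I).
Convert to SI units:
  P = 50.57 kN = 50570 N
  E = 12 GPa = 1.2 × 10¹⁰ Pa
Substitute:
  delta = (50570 × 9.728^3) / (48 × (1.2 × 10¹⁰) × 0.0002005)
  delta = 0.4031 m
Convert: delta = 0.4031 m = 403.1 mm
Final answer: delta = 403.1 mm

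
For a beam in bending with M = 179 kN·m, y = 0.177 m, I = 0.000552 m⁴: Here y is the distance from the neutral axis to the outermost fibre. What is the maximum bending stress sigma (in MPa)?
Model: a beam in bending, so sigma = (M·y) / I.
Convert to SI units:
  M = 179 kN·m = 179000 N·m
Substitute:
  sigma = (179000 × 0.177) / 0.000552
  sigma = 5.74 × 10⁷ Pa
Convert: sigma = 5.74 × 10⁷ Pa = 57.4 MPa
Final answer: sigma = 57.4 MPa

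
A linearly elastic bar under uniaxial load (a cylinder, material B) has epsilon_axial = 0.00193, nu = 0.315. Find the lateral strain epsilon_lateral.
Model: a linearly elastic bar under uniaxial load, so epsilon_lateral = -nu·epsilon_axial.
Substitute:
  epsilon_lateral = -(0.315 × 0.00193)
  epsilon_lateral = -0.000608
Final answer: epsilon_lateral = -0.000608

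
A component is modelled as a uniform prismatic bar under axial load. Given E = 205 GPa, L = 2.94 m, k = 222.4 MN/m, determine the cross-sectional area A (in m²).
Model: a uniform prismatic bar under axial load, so k = (A·E) / L.
Solve for A: A = (k·L) / E.
Convert to SI units:
  E = 205 GPa = 2.05 × 10¹¹ Pa
  k = 222.4 MN/m = 2.224 × 10⁸ N/m
Substitute:
  A = ((2.224 × 10⁸) × 2.94) / (2.05 × 10¹¹)
  A = 0.00319 m²
Final answer: A = 0.00319 m²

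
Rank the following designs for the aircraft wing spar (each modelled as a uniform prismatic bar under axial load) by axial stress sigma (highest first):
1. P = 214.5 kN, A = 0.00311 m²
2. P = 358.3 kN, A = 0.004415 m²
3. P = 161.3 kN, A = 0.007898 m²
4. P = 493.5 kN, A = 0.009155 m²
Model: a uniform prismatic bar under axial load, so sigma = P / A (SI units).
  Case 1: sigma = 214500 / 0.00311 = 6.897 × 10⁷ Pa = 68.97 MPa
  Case 2: sigma = 358300 / 0.004415 = 8.116 × 10⁷ Pa = 81.16 MPa
  Case 3: sigma = 161300 / 0.007898 = 2.042 × 10⁷ Pa = 20.42 MPa
  Case 4: sigma = 493500 / 0.009155 = 5.39 × 10⁷ Pa = 53.9 MPa
Ordering: 81.16 MPa (case 2) > 68.97 MPa (case 1) > 53.9 MPa (case 4) > 20.42 MPa (case 3)
Final answer: 2, 1, 4, 3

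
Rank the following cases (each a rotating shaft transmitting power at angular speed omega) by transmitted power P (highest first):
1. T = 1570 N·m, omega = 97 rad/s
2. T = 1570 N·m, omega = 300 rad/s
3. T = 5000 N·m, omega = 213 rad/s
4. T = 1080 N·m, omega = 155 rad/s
Model: a rotating shaft transmitting power at angular speed omega, so P = T·omega (SI units).
  Case 1: P = 1570 × 97 = 152300 W = 152.3 kW
  Case 2: P = 1570 × 300 = 471000 W = 471 kW
  Case 3: P = 5000 × 213 = 1.065 × 10⁶ W = 1065 kW
  Case 4: P = 1080 × 155 = 167400 W = 167.4 kW
Ordering: 1065 kW (case 3) > 471 kW (case 2) > 167.4 kW (case 4) > 152.3 kW (case 1)
Final answer: 3, 2, 4, 1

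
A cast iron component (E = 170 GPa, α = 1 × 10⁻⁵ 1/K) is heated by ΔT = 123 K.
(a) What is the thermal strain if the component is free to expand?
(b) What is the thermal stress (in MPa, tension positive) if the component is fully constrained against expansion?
(a) Free thermal strain ε_th = α·ΔT = (1 × 10⁻⁵) × 123 = 0.00123
(b) Fully constrained, the expansion is suppressed, so σ = -E·α·ΔT. Convert E = 170 GPa = 1.7 × 10¹¹ Pa.
  σ = -(1.7 × 10¹¹) × (1 × 10⁻⁵) × 123 = -2.091 × 10⁸ Pa = -209.1 MPa (compressive)
Final answer: (a) ε_th = 0.00123, (b) σ = -209.1 MPa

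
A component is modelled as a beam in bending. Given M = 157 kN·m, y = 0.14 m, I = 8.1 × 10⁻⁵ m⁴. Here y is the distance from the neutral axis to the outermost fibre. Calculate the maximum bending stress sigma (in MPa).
Model: a beam in bending, so sigma = (M·y) / I.
Convert to SI units:
  M = 157 kN·m = 157000 N·m
Substitute:
  sigma = (157000 × 0.14) / (8.1 × 10⁻⁵)
  sigma = 2.714 × 10⁸ Pa
Convert: sigma = 2.714 × 10⁸ Pa = 271.4 MPa
Final answer: sigma = 271.4 MPa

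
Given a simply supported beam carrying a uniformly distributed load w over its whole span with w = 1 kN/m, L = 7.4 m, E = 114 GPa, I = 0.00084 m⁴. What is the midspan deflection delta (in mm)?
Model: a simply supported beam carrying a uniformly distributed load w over its whole span, so delta = (5·w·L^4) / (384·E·I).
Convert to SI units:
  w = 1 kN/m = 1000 N/m
  E = 114 GPa = 1.14 × 10¹¹ Pa
Substitute:
  delta = (5 × 1000 × 7.4^4) / (384 × (1.14 × 10¹¹) × 0.00084)
  delta = 0.0004077 m
Convert: delta = 0.0004077 m = 0.4077 mm
Final answer: delta = 0.4077 mm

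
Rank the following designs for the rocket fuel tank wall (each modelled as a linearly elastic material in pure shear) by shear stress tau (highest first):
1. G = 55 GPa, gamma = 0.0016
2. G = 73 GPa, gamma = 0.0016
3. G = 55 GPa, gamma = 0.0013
Model: a linearly elastic material in pure shear, so tau = G·gamma (SI units).
  Case 1: tau = (5.5 × 10¹⁰) × 0.0016 = 8.8 × 10⁷ Pa = 88 MPa
  Case 2: tau = (7.3 × 10¹⁰) × 0.0016 = 1.168 × 10⁸ Pa = 116.8 MPa
  Case 3: tau = (5.5 × 10¹⁰) × 0.0013 = 7.15 × 10⁷ Pa = 71.5 MPa
Ordering: 116.8 MPa (case 2) > 88 MPa (case 1) > 71.5 MPa (case 3)
Final answer: 2, 1, 3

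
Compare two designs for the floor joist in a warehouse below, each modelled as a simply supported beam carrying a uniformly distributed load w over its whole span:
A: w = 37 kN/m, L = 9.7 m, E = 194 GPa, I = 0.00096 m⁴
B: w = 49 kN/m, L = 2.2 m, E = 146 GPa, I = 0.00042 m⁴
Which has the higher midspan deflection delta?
Model: a simply supported beam carrying a uniformly distributed load w over its whole span, so delta = (5·w·L^4) / (384·E·I) (SI units).
  A: delta = (5 × 37000 × 9.7^4) / (384 × (1.94 × 10¹¹) × 0.00096) = 0.0229 m = 22.9 mm
  B: delta = (5 × 49000 × 2.2^4) / (384 × (1.46 × 10¹¹) × 0.00042) = 0.0002437 m = 0.2437 mm
22.9 mm > 0.2437 mm, so A is larger.
Final answer: A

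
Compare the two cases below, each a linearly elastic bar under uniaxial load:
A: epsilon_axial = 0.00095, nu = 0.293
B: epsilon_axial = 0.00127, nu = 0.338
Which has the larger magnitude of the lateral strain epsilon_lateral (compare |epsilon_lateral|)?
Model: a linearly elastic bar under uniaxial load, so epsilon_lateral = -nu·epsilon_axial (SI units).
  A: epsilon_lateral = -(0.293 × 0.00095) = -0.0002783
  B: epsilon_lateral = -(0.338 × 0.00127) = -0.0004293
|epsilon_lateral|: A = 0.0002783, B = 0.0004293, so B is larger in magnitude.
Final answer: B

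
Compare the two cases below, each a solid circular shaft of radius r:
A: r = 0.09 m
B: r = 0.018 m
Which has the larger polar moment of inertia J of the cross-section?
Model: a solid circular shaft of radius r, so J = (π·r^4) / 2 (SI units).
  A: J = (π × 0.09^4) / 2 = 0.0001031 m⁴
  B: J = (π × 0.018^4) / 2 = 1.649 × 10⁻⁷ m⁴
0.0001031 m⁴ > 1.649 × 10⁻⁷ m⁴, so A is larger.
Final answer: A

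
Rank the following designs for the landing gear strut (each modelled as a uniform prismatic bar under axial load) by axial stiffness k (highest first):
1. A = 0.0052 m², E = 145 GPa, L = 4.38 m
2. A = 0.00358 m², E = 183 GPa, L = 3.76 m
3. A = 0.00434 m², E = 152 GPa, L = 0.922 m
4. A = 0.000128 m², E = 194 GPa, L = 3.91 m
Model: a uniform prismatic bar under axial load, so k = (A·E) / L (SI units).
  Case 1: k = (0.0052 × (1.45 × 10¹¹)) / 4.38 = 1.721 × 10⁸ N/m = 172.1 MN/m
  Case 2: k = (0.00358 × (1.83 × 10¹¹)) / 3.76 = 1.742 × 10⁸ N/m = 174.2 MN/m
  Case 3: k = (0.00434 × (1.52 × 10¹¹)) / 0.922 = 7.155 × 10⁸ N/m = 715.5 MN/m
  Case 4: k = (0.000128 × (1.94 × 10¹¹)) / 3.91 = 6.351 × 10⁶ N/m = 6.351 MN/m
Ordering: 715.5 MN/m (case 3) > 174.2 MN/m (case 2) > 172.1 MN/m (case 1) > 6.351 MN/m (case 4)
Final answer: 3, 2, 1, 4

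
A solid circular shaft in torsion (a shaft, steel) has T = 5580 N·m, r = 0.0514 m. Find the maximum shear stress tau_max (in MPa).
Model: a solid circular shaft in torsion, so tau_max = (2·T) / (π·r^3).
Substitute:
  tau_max = (2 × 5580) / (π × 0.0514^3)
  tau_max = 2.616 × 10⁷ Pa
Convert: tau_max = 2.616 × 10⁷ Pa = 26.16 MPa
Final answer: tau_max = 26.16 MPa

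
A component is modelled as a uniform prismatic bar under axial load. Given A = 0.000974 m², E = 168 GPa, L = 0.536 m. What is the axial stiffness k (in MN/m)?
Model: a uniform prismatic bar under axial load, so k = (A·E) / L.
Convert to SI units:
  E = 168 GPa = 1.68 × 10¹¹ Pa
Substitute:
  k = (0.000974 × (1.68 × 10¹¹)) / 0.536
  k = 3.053 × 10⁸ N/m
Convert: k = 3.053 × 10⁸ N/m = 305.3 MN/m
Final answer: k = 305.3 MN/m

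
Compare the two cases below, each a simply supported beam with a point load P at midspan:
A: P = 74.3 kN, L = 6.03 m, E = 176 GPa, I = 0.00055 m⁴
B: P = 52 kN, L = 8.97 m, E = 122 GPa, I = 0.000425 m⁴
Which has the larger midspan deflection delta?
Model: a simply supported beam with a point load P at midspan, so delta = (P·L^3) / (48·E·I) (SI units).
  A: delta = (74300 × 6.03^3) / (48 × (1.76 × 10¹¹) × 0.00055) = 0.003506 m = 3.506 mm
  B: delta = (52000 × 8.97^3) / (48 × (1.22 × 10¹¹) × 0.000425) = 0.01508 m = 15.08 mm
15.08 mm > 3.506 mm, so B is larger.
Final answer: B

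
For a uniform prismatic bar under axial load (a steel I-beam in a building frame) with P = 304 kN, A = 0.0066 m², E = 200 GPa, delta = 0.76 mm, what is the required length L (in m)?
Model: a uniform prismatic bar under axial load, so delta = (P·L) / (A·E).
Solve for L: L = (delta·A·E) / P.
Convert to SI units:
  P = 304 kN = 304000 N
  E = 200 GPa = 2 × 10¹¹ Pa
  delta = 0.76 mm = 0.00076 m
Substitute:
  L = (0.00076 × 0.0066 × (2 × 10¹¹)) / 304000
  L = 3.3 m
Final answer: L = 3.3 m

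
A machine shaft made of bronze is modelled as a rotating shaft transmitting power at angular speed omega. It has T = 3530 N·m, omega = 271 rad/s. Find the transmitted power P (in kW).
Model: a rotating shaft transmitting power at angular speed omega, so P = T·omega.
Substitute:
  P = 3530 × 271
  P = 956600 W
Convert: P = 956600 W = 956.6 kW
Final answer: P = 956.6 kW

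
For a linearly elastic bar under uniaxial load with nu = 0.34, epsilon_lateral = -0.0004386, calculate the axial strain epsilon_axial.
Model: a linearly elastic bar under uniaxial load, so epsilon_lateral = -nu·epsilon_axial.
Solve for epsilon_axial: epsilon_axial = -epsilon_lateral / nu.
Substitute:
  epsilon_axial = -(-0.0004386) / 0.34
  epsilon_axial = 0.00129
Final answer: epsilon_axial = 0.00129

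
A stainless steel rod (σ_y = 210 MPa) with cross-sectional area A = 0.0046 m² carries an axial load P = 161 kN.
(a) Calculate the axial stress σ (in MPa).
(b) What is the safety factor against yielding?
(a) Axial stress σ = P/A. Convert P = 161 kN = 161000 N.
  σ = 161000 / 0.0046 = 3.5 × 10⁷ Pa = 35 MPa
(b) Safety factor SF = σ_y/σ = 210 / 35 = 6
Final answer: (a) σ = 35 MPa, (b) SF = 6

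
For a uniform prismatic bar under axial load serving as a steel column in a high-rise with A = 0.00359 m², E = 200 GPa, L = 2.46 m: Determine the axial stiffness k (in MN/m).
Model: a uniform prismatic bar under axial load, so k = (A·E) / L.
Convert to SI units:
  E = 200 GPa = 2 × 10¹¹ Pa
Substitute:
  k = (0.00359 × (2 × 10¹¹)) / 2.46
  k = 2.919 × 10⁸ N/m
Convert: k = 2.919 × 10⁸ N/m = 291.9 MN/m
Final answer: k = 291.9 MN/m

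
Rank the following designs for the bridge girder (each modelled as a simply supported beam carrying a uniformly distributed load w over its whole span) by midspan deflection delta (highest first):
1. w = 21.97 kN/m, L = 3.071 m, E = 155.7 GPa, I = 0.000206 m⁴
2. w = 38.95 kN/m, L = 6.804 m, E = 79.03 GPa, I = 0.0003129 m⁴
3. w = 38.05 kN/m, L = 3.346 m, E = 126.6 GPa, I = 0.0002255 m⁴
Model: a simply supported beam carrying a uniformly distributed load w over its whole span, so delta = (5·w·L^4) / (384·E·I) (SI units).
  Case 1: delta = (5 × 21970 × 3.071^4) / (384 × (1.557 × 10¹¹) × 0.000206) = 0.0007933 m = 0.7933 mm
  Case 2: delta = (5 × 38950 × 6.804^4) / (384 × (7.903 × 10¹⁰) × 0.0003129) = 0.04395 m = 43.95 mm
  Case 3: delta = (5 × 38050 × 3.346^4) / (384 × (1.266 × 10¹¹) × 0.0002255) = 0.002175 m = 2.175 mm
Ordering: 43.95 mm (case 2) > 2.175 mm (case 3) > 0.7933 mm (case 1)
Final answer: 2, 3, 1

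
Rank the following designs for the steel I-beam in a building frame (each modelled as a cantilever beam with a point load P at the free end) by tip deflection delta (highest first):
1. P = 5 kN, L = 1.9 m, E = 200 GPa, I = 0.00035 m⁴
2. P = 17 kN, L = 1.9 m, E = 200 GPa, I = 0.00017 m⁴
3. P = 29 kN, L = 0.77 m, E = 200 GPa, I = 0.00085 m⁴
Model: a cantilever beam with a point load P at the free end, so delta = (P·L^3) / (3·E·I) (SI units).
  Case 1: delta = (5000 × 1.9^3) / (3 × (2 × 10¹¹) × 0.00035) = 0.0001633 m = 0.1633 mm
  Case 2: delta = (17000 × 1.9^3) / (3 × (2 × 10¹¹) × 0.00017) = 0.001143 m = 1.143 mm
  Case 3: delta = (29000 × 0.77^3) / (3 × (2 × 10¹¹) × 0.00085) = 2.596 × 10⁻⁵ m = 0.02596 mm
Ordering: 1.143 mm (case 2) > 0.1633 mm (case 1) > 0.02596 mm (case 3)
Final answer: 2, 1, 3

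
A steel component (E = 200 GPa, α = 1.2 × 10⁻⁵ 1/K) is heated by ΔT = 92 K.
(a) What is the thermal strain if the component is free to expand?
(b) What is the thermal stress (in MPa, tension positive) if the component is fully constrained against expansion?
(a) Free thermal strain ε_th = α·ΔT = (1.2 × 10⁻⁵) × 92 = 0.001104
(b) Fully constrained, the expansion is suppressed, so σ = -E·α·ΔT. Convert E = 200 GPa = 2 × 10¹¹ Pa.
  σ = -(2 × 10¹¹) × (1.2 × 10⁻⁵) × 92 = -2.208 × 10⁸ Pa = -220.8 MPa (compressive)
Final answer: (a) ε_th = 0.001104, (b) σ = -220.8 MPa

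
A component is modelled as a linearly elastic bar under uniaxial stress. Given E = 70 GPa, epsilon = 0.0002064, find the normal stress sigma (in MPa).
Model: a linearly elastic bar under uniaxial stress, so epsilon = sigma / E.
Solve for sigma: sigma = epsilon·E.
Convert to SI units:
  E = 70 GPa = 7 × 10¹⁰ Pa
Substitute:
  sigma = 0.0002064 × (7 × 10¹⁰)
  sigma = 1.445 × 10⁷ Pa
Convert: sigma = 1.445 × 10⁷ Pa = 14.45 MPa
Final answer: sigma = 14.45 MPa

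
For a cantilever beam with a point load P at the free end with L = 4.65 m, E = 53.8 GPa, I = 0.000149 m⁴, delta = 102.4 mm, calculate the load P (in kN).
Model: a cantilever beam with a point load P at the free end, so delta = (P·L^3) / (3·E·I).
Solve for P: P = (3·delta·E·I) / L^3.
Convert to SI units:
  E = 53.8 GPa = 5.38 × 10¹⁰ Pa
  delta = 102.4 mm = 0.1024 m
Substitute:
  P = (3 × 0.1024 × (5.38 × 10¹⁰) × 0.000149) / 4.65^3
  P = 24490 N
Convert: P = 24490 N = 24.49 kN
Final answer: P = 24.49 kN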